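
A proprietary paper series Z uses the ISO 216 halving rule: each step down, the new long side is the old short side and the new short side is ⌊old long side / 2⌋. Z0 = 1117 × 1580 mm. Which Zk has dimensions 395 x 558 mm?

Z0: 1117 × 1580 mm
Z1: 790 × 1117 mm
Z2: 558 × 790 mm
Z3: 395 × 558 mm
Z4: 279 × 395 mm
→ matches Z3.

Z3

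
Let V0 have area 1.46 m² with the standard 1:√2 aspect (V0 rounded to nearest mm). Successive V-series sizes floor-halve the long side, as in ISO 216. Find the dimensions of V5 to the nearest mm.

Let V0's short side be w mm. w · w√2 = 1.46 m² = 1,460,000 mm², so w ≈ 1016.1 mm and w√2 ≈ 1436.9 mm → V0 = 1016 × 1437 mm.
V1: ⌊1437/2⌋ × 1016 = 718 × 1016 mm
V2: ⌊1016/2⌋ × 718 = 508 × 718 mm
V3: ⌊718/2⌋ × 508 = 359 × 508 mm
V4: ⌊508/2⌋ × 359 = 254 × 359 mm
V5: ⌊359/2⌋ × 254 = 179 × 254 mm

179 × 254 mm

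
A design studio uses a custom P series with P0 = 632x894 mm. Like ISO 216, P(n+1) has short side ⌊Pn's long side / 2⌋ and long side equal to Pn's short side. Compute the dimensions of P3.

223 × 316 mm

P1: ⌊894/2⌋ × 632 = 447 × 632 mm
P2: ⌊632/2⌋ × 447 = 316 × 447 mm
P3: ⌊447/2⌋ × 316 = 223 × 316 mm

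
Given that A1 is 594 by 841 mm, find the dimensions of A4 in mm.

210 × 297 mm

A2: ⌊841/2⌋ × 594 = 420 × 594 mm
A3: ⌊594/2⌋ × 420 = 297 × 420 mm
A4: ⌊420/2⌋ × 297 = 210 × 297 mm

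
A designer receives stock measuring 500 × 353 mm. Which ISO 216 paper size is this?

B3 (353 × 500 mm)

Aspect ratio 500/353 ≈ 1.416 — close to the ISO √2 ≈ 1.414.
In the B-series (B0 = 1000 × 1414 mm): B3 = 353 × 500 mm.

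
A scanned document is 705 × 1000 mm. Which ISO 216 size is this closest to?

Aspect ratio 1000/705 ≈ 1.418 — close to the ISO √2 ≈ 1.414.
In the B-series (B0 = 1000 × 1414 mm): B1 = 707 × 1000 mm.
Off by 2 mm total — nearest standard size.

B1 (707 × 1000 mm)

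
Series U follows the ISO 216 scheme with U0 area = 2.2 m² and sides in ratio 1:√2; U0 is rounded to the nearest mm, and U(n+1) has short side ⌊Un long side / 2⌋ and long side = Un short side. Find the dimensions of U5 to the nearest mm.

Let U0's short side be w mm. w · w√2 = 2.2 m² = 2,200,000 mm², so w ≈ 1247.3 mm and w√2 ≈ 1763.9 mm → U0 = 1247 × 1764 mm.
U1: ⌊1764/2⌋ × 1247 = 882 × 1247 mm
U2: ⌊1247/2⌋ × 882 = 623 × 882 mm
U3: ⌊882/2⌋ × 623 = 441 × 623 mm
U4: ⌊623/2⌋ × 441 = 311 × 441 mm
U5: ⌊441/2⌋ × 311 = 220 × 311 mm

220 × 311 mm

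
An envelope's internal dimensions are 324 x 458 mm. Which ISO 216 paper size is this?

Aspect ratio 458/324 ≈ 1.414 — close to the ISO √2 ≈ 1.414.
In the C-series (envelope sizes, between A and B): C3 = 324 × 458 mm.

C3 (324 × 458 mm)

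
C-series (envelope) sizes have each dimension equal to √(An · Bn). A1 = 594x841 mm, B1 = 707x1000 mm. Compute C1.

Short side: √(594 · 707) = √419958 ≈ 648.0 → 648 mm
Long side: √(841 · 1000) = √841000 ≈ 917.1 → 917 mm

648 × 917 mm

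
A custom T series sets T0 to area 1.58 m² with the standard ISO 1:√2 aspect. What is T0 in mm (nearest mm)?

Let the short side be w mm. Then w · w√2 = 1.58 m² = 1,580,000 mm².
w² = 1,580,000/√2, so w ≈ 1057.0 mm; long side = w√2 ≈ 1494.8 mm.

1057 × 1495 mm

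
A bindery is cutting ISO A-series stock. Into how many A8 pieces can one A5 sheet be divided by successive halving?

8

Each ISO step halves the sheet: 1 × A5 → 2 × A6 → 4 × A7 → 8 × A8
From A5 to A8 is 3 halving steps: 2^3 = 8.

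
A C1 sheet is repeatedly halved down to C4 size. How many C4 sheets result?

8

Each ISO step halves the sheet: 1 × C1 → 2 × C2 → 4 × C3 → 8 × C4
From C1 to C4 is 3 halving steps: 2^3 = 8.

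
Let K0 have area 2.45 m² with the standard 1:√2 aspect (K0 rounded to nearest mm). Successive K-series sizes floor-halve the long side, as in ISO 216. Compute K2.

Let K0's short side be w mm. w · w√2 = 2.45 m² = 2,450,000 mm², so w ≈ 1316.2 mm and w√2 ≈ 1861.4 mm → K0 = 1316 × 1861 mm.
K1: ⌊1861/2⌋ × 1316 = 930 × 1316 mm
K2: ⌊1316/2⌋ × 930 = 658 × 930 mm

658 × 930 mm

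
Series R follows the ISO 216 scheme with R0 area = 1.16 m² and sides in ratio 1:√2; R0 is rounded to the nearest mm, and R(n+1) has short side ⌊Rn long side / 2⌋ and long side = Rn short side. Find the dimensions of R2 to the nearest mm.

453 × 640 mm

Let R0's short side be w mm. w · w√2 = 1.16 m² = 1,160,000 mm², so w ≈ 905.7 mm and w√2 ≈ 1280.8 mm → R0 = 906 × 1281 mm.
R1: ⌊1281/2⌋ × 906 = 640 × 906 mm
R2: ⌊906/2⌋ × 640 = 453 × 640 mm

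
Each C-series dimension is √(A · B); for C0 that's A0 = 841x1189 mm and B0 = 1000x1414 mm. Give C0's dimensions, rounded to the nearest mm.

Short: √(841 · 1000) = √841000 ≈ 917.1 mm.
Long: √(1189 · 1414) = √1681246 ≈ 1296.6 mm.

917 × 1297 mm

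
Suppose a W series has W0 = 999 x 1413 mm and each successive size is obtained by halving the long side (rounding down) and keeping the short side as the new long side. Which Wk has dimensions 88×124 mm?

W0: 999 × 1413 mm
W1: 706 × 999 mm
W2: 499 × 706 mm
W3: 353 × 499 mm
W4: 249 × 353 mm
W5: 176 × 249 mm
W6: 124 × 176 mm
W7: 88 × 124 mm
W8: 62 × 88 mm
→ matches W7.

W7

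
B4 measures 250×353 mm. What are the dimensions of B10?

31 × 44 mm

B5: ⌊353/2⌋ × 250 = 176 × 250 mm
B6: ⌊250/2⌋ × 176 = 125 × 176 mm
B7: ⌊176/2⌋ × 125 = 88 × 125 mm
B8: ⌊125/2⌋ × 88 = 62 × 88 mm
B9: ⌊88/2⌋ × 62 = 44 × 62 mm
B10: ⌊62/2⌋ × 44 = 31 × 44 mm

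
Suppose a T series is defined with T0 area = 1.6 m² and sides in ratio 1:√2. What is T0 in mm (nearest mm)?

Let the short side be w mm. Then w · w√2 = 1.6 m² = 1,600,000 mm².
w² = 1,600,000/√2, so w ≈ 1063.7 mm; long side = w√2 ≈ 1504.2 mm.

1064 × 1504 mm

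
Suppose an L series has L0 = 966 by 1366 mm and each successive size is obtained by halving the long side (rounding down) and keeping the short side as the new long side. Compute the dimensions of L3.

341 × 483 mm

L1: ⌊1366/2⌋ × 966 = 683 × 966 mm
L2: ⌊966/2⌋ × 683 = 483 × 683 mm
L3: ⌊683/2⌋ × 483 = 341 × 483 mm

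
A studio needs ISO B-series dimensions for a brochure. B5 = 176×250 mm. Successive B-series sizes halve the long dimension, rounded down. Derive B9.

B6: ⌊250/2⌋ × 176 = 125 × 176 mm
B7: ⌊176/2⌋ × 125 = 88 × 125 mm
B8: ⌊125/2⌋ × 88 = 62 × 88 mm
B9: ⌊88/2⌋ × 62 = 44 × 62 mm

44 × 62 mm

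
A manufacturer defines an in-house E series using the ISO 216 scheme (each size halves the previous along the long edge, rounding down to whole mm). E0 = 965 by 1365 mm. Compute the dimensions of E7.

E1 = 682 × 965 mm (from E0 by 1 halving).
E2: ⌊965/2⌋ × 682 = 482 × 682 mm
E3: ⌊682/2⌋ × 482 = 341 × 482 mm
E4: ⌊482/2⌋ × 341 = 241 × 341 mm
E5: ⌊341/2⌋ × 241 = 170 × 241 mm
E6: ⌊241/2⌋ × 170 = 120 × 170 mm
E7: ⌊170/2⌋ × 120 = 85 × 120 mm

85 × 120 mm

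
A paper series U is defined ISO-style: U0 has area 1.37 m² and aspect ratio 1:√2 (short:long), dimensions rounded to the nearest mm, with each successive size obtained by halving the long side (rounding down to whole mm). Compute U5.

174 × 246 mm

Let U0's short side be w mm. w · w√2 = 1.37 m² = 1,370,000 mm², so w ≈ 984.2 mm and w√2 ≈ 1391.9 mm → U0 = 984 × 1392 mm.
U1: ⌊1392/2⌋ × 984 = 696 × 984 mm
U2: ⌊984/2⌋ × 696 = 492 × 696 mm
U3: ⌊696/2⌋ × 492 = 348 × 492 mm
U4: ⌊492/2⌋ × 348 = 246 × 348 mm
U5: ⌊348/2⌋ × 246 = 174 × 246 mm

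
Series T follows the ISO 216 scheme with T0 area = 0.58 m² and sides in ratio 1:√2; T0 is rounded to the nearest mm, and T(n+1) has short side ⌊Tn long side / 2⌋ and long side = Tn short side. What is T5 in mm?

Let T0's short side be w mm. w · w√2 = 0.58 m² = 580,000 mm², so w ≈ 640.4 mm and w√2 ≈ 905.7 mm → T0 = 640 × 906 mm.
T1: ⌊906/2⌋ × 640 = 453 × 640 mm
T2: ⌊640/2⌋ × 453 = 320 × 453 mm
T3: ⌊453/2⌋ × 320 = 226 × 320 mm
T4: ⌊320/2⌋ × 226 = 160 × 226 mm
T5: ⌊226/2⌋ × 160 = 113 × 160 mm

113 × 160 mm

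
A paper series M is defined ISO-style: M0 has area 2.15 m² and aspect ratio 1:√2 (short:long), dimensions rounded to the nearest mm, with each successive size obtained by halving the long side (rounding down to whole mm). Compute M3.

436 × 616 mm

Let M0's short side be w mm. w · w√2 = 2.15 m² = 2,150,000 mm², so w ≈ 1233.0 mm and w√2 ≈ 1743.7 mm → M0 = 1233 × 1744 mm.
M1: ⌊1744/2⌋ × 1233 = 872 × 1233 mm
M2: ⌊1233/2⌋ × 872 = 616 × 872 mm
M3: ⌊872/2⌋ × 616 = 436 × 616 mm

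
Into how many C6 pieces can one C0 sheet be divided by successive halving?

Each ISO step halves the sheet: 1 × C0 → 2 × C1 → 4 × C2 → 8 × C3 → …
From C0 to C6 is 6 halving steps: 2^6 = 64.

64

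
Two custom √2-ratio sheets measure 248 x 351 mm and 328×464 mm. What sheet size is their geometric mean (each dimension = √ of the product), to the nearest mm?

Short side: √(248 · 328) = √81344 ≈ 285.2 → 285 mm
Long side: √(351 · 464) = √162864 ≈ 403.6 → 404 mm

285 × 404 mm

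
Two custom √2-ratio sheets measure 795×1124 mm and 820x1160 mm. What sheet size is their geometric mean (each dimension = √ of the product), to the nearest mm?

Short side: √(795 · 820) = √651900 ≈ 807.4 → 807 mm
Long side: √(1124 · 1160) = √1303840 ≈ 1141.9 → 1142 mm

807 × 1142 mm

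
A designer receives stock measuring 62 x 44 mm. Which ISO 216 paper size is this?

Aspect ratio 62/44 ≈ 1.409 — close to the ISO √2 ≈ 1.414.
In the B-series (B0 = 1000 × 1414 mm): B9 = 44 × 62 mm.

B9 (44 × 62 mm)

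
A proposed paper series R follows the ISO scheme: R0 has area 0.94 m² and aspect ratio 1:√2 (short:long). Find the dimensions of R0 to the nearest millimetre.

815 × 1153 mm

Let the short side be w mm. Then w · w√2 = 0.94 m² = 940,000 mm².
w² = 940,000/√2, so w ≈ 815.3 mm; long side = w√2 ≈ 1153.0 mm.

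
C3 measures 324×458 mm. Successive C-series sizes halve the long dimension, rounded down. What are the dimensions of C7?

C4: ⌊458/2⌋ × 324 = 229 × 324 mm
C5: ⌊324/2⌋ × 229 = 162 × 229 mm
C6: ⌊229/2⌋ × 162 = 114 × 162 mm
C7: ⌊162/2⌋ × 114 = 81 × 114 mm

81 × 114 mm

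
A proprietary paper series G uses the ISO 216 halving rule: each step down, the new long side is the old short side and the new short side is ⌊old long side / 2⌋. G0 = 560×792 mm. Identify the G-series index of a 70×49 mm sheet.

G0: 560 × 792 mm
G1: 396 × 560 mm
G2: 280 × 396 mm
G3: 198 × 280 mm
G4: 140 × 198 mm
G5: 99 × 140 mm
G6: 70 × 99 mm
G7: 49 × 70 mm
G8: 35 × 49 mm
→ matches G7.

G7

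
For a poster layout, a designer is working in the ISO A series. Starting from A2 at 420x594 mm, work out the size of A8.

A3: ⌊594/2⌋ × 420 = 297 × 420 mm
A4: ⌊420/2⌋ × 297 = 210 × 297 mm
A5: ⌊297/2⌋ × 210 = 148 × 210 mm
A6: ⌊210/2⌋ × 148 = 105 × 148 mm
A7: ⌊148/2⌋ × 105 = 74 × 105 mm
A8: ⌊105/2⌋ × 74 = 52 × 74 mm

52 × 74 mm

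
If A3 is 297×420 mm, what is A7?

74 × 105 mm

A4: ⌊420/2⌋ × 297 = 210 × 297 mm
A5: ⌊297/2⌋ × 210 = 148 × 210 mm
A6: ⌊210/2⌋ × 148 = 105 × 148 mm
A7: ⌊148/2⌋ × 105 = 74 × 105 mm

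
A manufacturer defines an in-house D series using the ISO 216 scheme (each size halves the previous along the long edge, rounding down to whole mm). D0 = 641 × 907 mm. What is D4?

160 × 226 mm

D1: ⌊907/2⌋ × 641 = 453 × 641 mm
D2: ⌊641/2⌋ × 453 = 320 × 453 mm
D3: ⌊453/2⌋ × 320 = 226 × 320 mm
D4: ⌊320/2⌋ × 226 = 160 × 226 mm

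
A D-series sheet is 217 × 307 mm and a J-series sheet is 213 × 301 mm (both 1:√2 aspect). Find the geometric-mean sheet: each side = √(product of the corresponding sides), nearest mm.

215 × 304 mm

Short side: √(217 · 213) = √46221 ≈ 215.0 → 215 mm
Long side: √(307 · 301) = √92407 ≈ 304.0 → 304 mm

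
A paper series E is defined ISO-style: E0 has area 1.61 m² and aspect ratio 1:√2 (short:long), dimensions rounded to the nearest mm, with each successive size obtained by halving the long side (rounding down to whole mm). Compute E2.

533 × 754 mm

Let E0's short side be w mm. w · w√2 = 1.61 m² = 1,610,000 mm², so w ≈ 1067.0 mm and w√2 ≈ 1508.9 mm → E0 = 1067 × 1509 mm.
E1: ⌊1509/2⌋ × 1067 = 754 × 1067 mm
E2: ⌊1067/2⌋ × 754 = 533 × 754 mm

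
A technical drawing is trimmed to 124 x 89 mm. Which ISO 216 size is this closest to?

Aspect ratio 124/89 ≈ 1.393 (ISO target is √2 ≈ 1.414).
In the B-series (B0 = 1000 × 1414 mm): B7 = 88 × 125 mm.
Off by 2 mm total — nearest standard size.

B7 (88 × 125 mm)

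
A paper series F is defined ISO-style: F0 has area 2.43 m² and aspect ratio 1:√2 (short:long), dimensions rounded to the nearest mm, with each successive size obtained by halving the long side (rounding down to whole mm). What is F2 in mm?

Let F0's short side be w mm. w · w√2 = 2.43 m² = 2,430,000 mm², so w ≈ 1310.8 mm and w√2 ≈ 1853.8 mm → F0 = 1311 × 1854 mm.
F1: ⌊1854/2⌋ × 1311 = 927 × 1311 mm
F2: ⌊1311/2⌋ × 927 = 655 × 927 mm

655 × 927 mm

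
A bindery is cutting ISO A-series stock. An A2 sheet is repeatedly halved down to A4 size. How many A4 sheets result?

A2 = 420 × 594 mm; A4 = 210 × 297 mm.
Each halving step doubles the count; 2 steps from A2 to A4.
2^2 = 4.

4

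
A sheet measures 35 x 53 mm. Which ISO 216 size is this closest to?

A9 (37 × 52 mm)

Aspect ratio 53/35 ≈ 1.514 (ISO target is √2 ≈ 1.414).
In the A-series (A0 area = 1 m²): A9 = 37 × 52 mm.
Off by 3 mm total — nearest standard size.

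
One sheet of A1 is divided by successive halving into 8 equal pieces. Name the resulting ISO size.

A4

8 = 2^3, so 3 halving steps.
A1 → A2 → … → A4 after 3 steps.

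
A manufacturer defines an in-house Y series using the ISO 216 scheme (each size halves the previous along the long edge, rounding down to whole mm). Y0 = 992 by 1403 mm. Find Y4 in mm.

Y1: ⌊1403/2⌋ × 992 = 701 × 992 mm
Y2: ⌊992/2⌋ × 701 = 496 × 701 mm
Y3: ⌊701/2⌋ × 496 = 350 × 496 mm
Y4: ⌊496/2⌋ × 350 = 248 × 350 mm

248 × 350 mm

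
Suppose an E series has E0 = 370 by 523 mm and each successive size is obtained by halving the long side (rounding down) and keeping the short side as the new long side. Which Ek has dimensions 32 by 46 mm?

E7

E0: 370 × 523 mm
E1: 261 × 370 mm
E2: 185 × 261 mm
E3: 130 × 185 mm
E4: 92 × 130 mm
E5: 65 × 92 mm
E6: 46 × 65 mm
E7: 32 × 46 mm
E8: 23 × 32 mm
→ matches E7.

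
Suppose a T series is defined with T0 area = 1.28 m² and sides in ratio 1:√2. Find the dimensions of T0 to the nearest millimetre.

951 × 1345 mm

Let the short side be w mm. Then w · w√2 = 1.28 m² = 1,280,000 mm².
w² = 1,280,000/√2, so w ≈ 951.4 mm; long side = w√2 ≈ 1345.4 mm.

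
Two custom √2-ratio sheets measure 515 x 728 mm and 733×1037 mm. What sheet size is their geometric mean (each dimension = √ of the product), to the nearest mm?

614 × 869 mm

Short side: √(515 · 733) = √377495 ≈ 614.4 → 614 mm
Long side: √(728 · 1037) = √754936 ≈ 868.9 → 869 mm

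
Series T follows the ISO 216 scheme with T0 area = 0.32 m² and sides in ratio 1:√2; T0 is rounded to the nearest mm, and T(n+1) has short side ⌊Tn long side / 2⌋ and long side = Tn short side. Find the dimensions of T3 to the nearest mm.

Let T0's short side be w mm. w · w√2 = 0.32 m² = 320,000 mm², so w ≈ 475.7 mm and w√2 ≈ 672.7 mm → T0 = 476 × 673 mm.
T1: ⌊673/2⌋ × 476 = 336 × 476 mm
T2: ⌊476/2⌋ × 336 = 238 × 336 mm
T3: ⌊336/2⌋ × 238 = 168 × 238 mm

168 × 238 mm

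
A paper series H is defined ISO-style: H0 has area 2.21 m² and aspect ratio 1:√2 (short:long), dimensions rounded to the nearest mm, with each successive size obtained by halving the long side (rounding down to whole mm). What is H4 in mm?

Let H0's short side be w mm. w · w√2 = 2.21 m² = 2,210,000 mm², so w ≈ 1250.1 mm and w√2 ≈ 1767.9 mm → H0 = 1250 × 1768 mm.
H1: ⌊1768/2⌋ × 1250 = 884 × 1250 mm
H2: ⌊1250/2⌋ × 884 = 625 × 884 mm
H3: ⌊884/2⌋ × 625 = 442 × 625 mm
H4: ⌊625/2⌋ × 442 = 312 × 442 mm

312 × 442 mm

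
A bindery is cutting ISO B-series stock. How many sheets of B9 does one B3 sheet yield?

64

Each ISO step halves the sheet: 1 × B3 → 2 × B4 → 4 × B5 → 8 × B6 → …
From B3 to B9 is 6 halving steps: 2^6 = 64.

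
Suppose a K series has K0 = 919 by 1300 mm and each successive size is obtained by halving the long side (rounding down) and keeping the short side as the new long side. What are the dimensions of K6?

K1: ⌊1300/2⌋ × 919 = 650 × 919 mm
K2: ⌊919/2⌋ × 650 = 459 × 650 mm
K3: ⌊650/2⌋ × 459 = 325 × 459 mm
K4: ⌊459/2⌋ × 325 = 229 × 325 mm
K5: ⌊325/2⌋ × 229 = 162 × 229 mm
K6: ⌊229/2⌋ × 162 = 114 × 162 mm

114 × 162 mm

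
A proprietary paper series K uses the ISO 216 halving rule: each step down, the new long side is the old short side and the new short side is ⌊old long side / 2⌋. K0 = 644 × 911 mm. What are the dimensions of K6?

80 × 113 mm

K1 = 455 × 644 mm (from K0 by 1 halving).
K2: ⌊644/2⌋ × 455 = 322 × 455 mm
K3: ⌊455/2⌋ × 322 = 227 × 322 mm
K4: ⌊322/2⌋ × 227 = 161 × 227 mm
K5: ⌊227/2⌋ × 161 = 113 × 161 mm
K6: ⌊161/2⌋ × 113 = 80 × 113 mm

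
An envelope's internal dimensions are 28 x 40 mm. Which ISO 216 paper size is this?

C10 (28 × 40 mm)

Aspect ratio 40/28 ≈ 1.429 — close to the ISO √2 ≈ 1.414.
In the C-series (envelope sizes, between A and B): C10 = 28 × 40 mm.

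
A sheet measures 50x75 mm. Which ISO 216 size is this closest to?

A8 (52 × 74 mm)

Aspect ratio 75/50 ≈ 1.500 (ISO target is √2 ≈ 1.414).
In the A-series (A0 area = 1 m²): A8 = 52 × 74 mm.
Off by 3 mm total — nearest standard size.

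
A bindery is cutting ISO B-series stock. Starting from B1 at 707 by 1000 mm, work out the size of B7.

B2: ⌊1000/2⌋ × 707 = 500 × 707 mm
B3: ⌊707/2⌋ × 500 = 353 × 500 mm
B4: ⌊500/2⌋ × 353 = 250 × 353 mm
B5: ⌊353/2⌋ × 250 = 176 × 250 mm
B6: ⌊250/2⌋ × 176 = 125 × 176 mm
B7: ⌊176/2⌋ × 125 = 88 × 125 mm

88 × 125 mm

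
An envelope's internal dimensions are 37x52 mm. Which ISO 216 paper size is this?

A9 (37 × 52 mm)

Aspect ratio 52/37 ≈ 1.405 — close to the ISO √2 ≈ 1.414.
In the A-series (A0 area = 1 m²): A9 = 37 × 52 mm.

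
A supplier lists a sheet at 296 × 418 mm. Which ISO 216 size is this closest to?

Aspect ratio 418/296 ≈ 1.412 — close to the ISO √2 ≈ 1.414.
In the A-series (A0 area = 1 m²): A3 = 297 × 420 mm.
Off by 3 mm total — nearest standard size.

A3 (297 × 420 mm)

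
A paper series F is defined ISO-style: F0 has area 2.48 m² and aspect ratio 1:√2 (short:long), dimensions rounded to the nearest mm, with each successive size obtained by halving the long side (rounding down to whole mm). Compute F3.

468 × 662 mm

Let F0's short side be w mm. w · w√2 = 2.48 m² = 2,480,000 mm², so w ≈ 1324.2 mm and w√2 ≈ 1872.8 mm → F0 = 1324 × 1873 mm.
F1: ⌊1873/2⌋ × 1324 = 936 × 1324 mm
F2: ⌊1324/2⌋ × 936 = 662 × 936 mm
F3: ⌊936/2⌋ × 662 = 468 × 662 mm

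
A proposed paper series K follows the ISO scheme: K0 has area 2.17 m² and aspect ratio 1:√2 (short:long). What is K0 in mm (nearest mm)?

1239 × 1752 mm

Let the short side be w mm. Then w · w√2 = 2.17 m² = 2,170,000 mm².
w² = 2,170,000/√2, so w ≈ 1238.7 mm; long side = w√2 ≈ 1751.8 mm.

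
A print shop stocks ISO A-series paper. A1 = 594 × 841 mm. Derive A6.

105 × 148 mm

A2: ⌊841/2⌋ × 594 = 420 × 594 mm
A3: ⌊594/2⌋ × 420 = 297 × 420 mm
A4: ⌊420/2⌋ × 297 = 210 × 297 mm
A5: ⌊297/2⌋ × 210 = 148 × 210 mm
A6: ⌊210/2⌋ × 148 = 105 × 148 mm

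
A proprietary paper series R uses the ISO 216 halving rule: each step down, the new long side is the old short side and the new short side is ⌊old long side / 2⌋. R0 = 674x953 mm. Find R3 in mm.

R1: ⌊953/2⌋ × 674 = 476 × 674 mm
R2: ⌊674/2⌋ × 476 = 337 × 476 mm
R3: ⌊476/2⌋ × 337 = 238 × 337 mm

238 × 337 mm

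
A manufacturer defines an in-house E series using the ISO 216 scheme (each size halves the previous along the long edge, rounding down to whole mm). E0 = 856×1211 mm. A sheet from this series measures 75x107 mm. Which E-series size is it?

E7

E0: 856 × 1211 mm
E1: 605 × 856 mm
E2: 428 × 605 mm
E3: 302 × 428 mm
E4: 214 × 302 mm
E5: 151 × 214 mm
E6: 107 × 151 mm
E7: 75 × 107 mm
E8: 53 × 75 mm
→ matches E7.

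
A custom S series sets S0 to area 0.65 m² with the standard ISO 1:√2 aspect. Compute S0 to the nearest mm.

678 × 959 mm

Let the short side be w mm. Then w · w√2 = 0.65 m² = 650,000 mm².
w² = 650,000/√2, so w ≈ 678.0 mm; long side = w√2 ≈ 958.8 mm.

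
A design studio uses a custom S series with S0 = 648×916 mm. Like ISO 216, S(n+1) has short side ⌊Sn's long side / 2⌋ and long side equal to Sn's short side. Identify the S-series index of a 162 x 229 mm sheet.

S0: 648 × 916 mm
S1: 458 × 648 mm
S2: 324 × 458 mm
S3: 229 × 324 mm
S4: 162 × 229 mm
S5: 114 × 162 mm
→ matches S4.

S4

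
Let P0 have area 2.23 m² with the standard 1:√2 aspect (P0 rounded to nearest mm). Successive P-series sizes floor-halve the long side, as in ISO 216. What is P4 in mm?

314 × 444 mm

Let P0's short side be w mm. w · w√2 = 2.23 m² = 2,230,000 mm², so w ≈ 1255.7 mm and w√2 ≈ 1775.9 mm → P0 = 1256 × 1776 mm.
P1: ⌊1776/2⌋ × 1256 = 888 × 1256 mm
P2: ⌊1256/2⌋ × 888 = 628 × 888 mm
P3: ⌊888/2⌋ × 628 = 444 × 628 mm
P4: ⌊628/2⌋ × 444 = 314 × 444 mm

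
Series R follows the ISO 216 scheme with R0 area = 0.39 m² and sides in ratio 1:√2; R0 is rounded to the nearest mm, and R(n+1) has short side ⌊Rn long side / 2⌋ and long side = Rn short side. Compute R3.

185 × 262 mm

Let R0's short side be w mm. w · w√2 = 0.39 m² = 390,000 mm², so w ≈ 525.1 mm and w√2 ≈ 742.7 mm → R0 = 525 × 743 mm.
R1: ⌊743/2⌋ × 525 = 371 × 525 mm
R2: ⌊525/2⌋ × 371 = 262 × 371 mm
R3: ⌊371/2⌋ × 262 = 185 × 262 mm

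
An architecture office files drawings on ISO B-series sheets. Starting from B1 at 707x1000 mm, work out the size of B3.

B2: ⌊1000/2⌋ × 707 = 500 × 707 mm
B3: ⌊707/2⌋ × 500 = 353 × 500 mm

353 × 500 mm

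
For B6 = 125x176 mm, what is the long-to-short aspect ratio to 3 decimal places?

176 / 125 = 1.408
ISO 216 targets √2 ≈ 1.414; the -0.006 deviation is from mm rounding.

1.408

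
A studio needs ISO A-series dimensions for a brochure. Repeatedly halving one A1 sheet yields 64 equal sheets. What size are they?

64 = 2^6, so 6 halving steps.
A1 → A2 → … → A7 after 6 steps.

A7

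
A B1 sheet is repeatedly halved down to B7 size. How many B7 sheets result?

B1 = 707 × 1000 mm; B7 = 88 × 125 mm.
Each halving step doubles the count; 6 steps from B1 to B7.
2^6 = 64.

64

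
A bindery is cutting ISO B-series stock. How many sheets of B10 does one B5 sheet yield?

32

Each ISO step halves the sheet: 1 × B5 → 2 × B6 → 4 × B7 → 8 × B8 → …
From B5 to B10 is 5 halving steps: 2^5 = 32.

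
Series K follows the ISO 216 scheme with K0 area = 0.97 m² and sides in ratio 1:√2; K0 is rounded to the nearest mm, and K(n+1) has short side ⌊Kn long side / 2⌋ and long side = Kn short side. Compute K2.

Let K0's short side be w mm. w · w√2 = 0.97 m² = 970,000 mm², so w ≈ 828.2 mm and w√2 ≈ 1171.2 mm → K0 = 828 × 1171 mm.
K1: ⌊1171/2⌋ × 828 = 585 × 828 mm
K2: ⌊828/2⌋ × 585 = 414 × 585 mm

414 × 585 mm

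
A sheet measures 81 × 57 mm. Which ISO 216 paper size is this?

Aspect ratio 81/57 ≈ 1.421 — close to the ISO √2 ≈ 1.414.
In the C-series (envelope sizes, between A and B): C8 = 57 × 81 mm.

C8 (57 × 81 mm)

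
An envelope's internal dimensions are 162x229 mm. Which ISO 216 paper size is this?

Aspect ratio 229/162 ≈ 1.414 — close to the ISO √2 ≈ 1.414.
In the C-series (envelope sizes, between A and B): C5 = 162 × 229 mm.

C5 (162 × 229 mm)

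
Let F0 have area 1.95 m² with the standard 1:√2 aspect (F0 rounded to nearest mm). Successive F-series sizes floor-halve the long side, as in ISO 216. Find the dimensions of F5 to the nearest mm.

207 × 293 mm

Let F0's short side be w mm. w · w√2 = 1.95 m² = 1,950,000 mm², so w ≈ 1174.2 mm and w√2 ≈ 1660.6 mm → F0 = 1174 × 1661 mm.
F1: ⌊1661/2⌋ × 1174 = 830 × 1174 mm
F2: ⌊1174/2⌋ × 830 = 587 × 830 mm
F3: ⌊830/2⌋ × 587 = 415 × 587 mm
F4: ⌊587/2⌋ × 415 = 293 × 415 mm
F5: ⌊415/2⌋ × 293 = 207 × 293 mm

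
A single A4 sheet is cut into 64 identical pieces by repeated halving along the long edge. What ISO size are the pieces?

A10

64 = 2^6, so 6 halving steps.
A4 → A5 → … → A10 after 6 steps.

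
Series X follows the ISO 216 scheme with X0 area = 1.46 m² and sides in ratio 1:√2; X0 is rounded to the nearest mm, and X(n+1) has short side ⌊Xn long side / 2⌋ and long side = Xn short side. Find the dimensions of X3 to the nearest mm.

Let X0's short side be w mm. w · w√2 = 1.46 m² = 1,460,000 mm², so w ≈ 1016.1 mm and w√2 ≈ 1436.9 mm → X0 = 1016 × 1437 mm.
X1: ⌊1437/2⌋ × 1016 = 718 × 1016 mm
X2: ⌊1016/2⌋ × 718 = 508 × 718 mm
X3: ⌊718/2⌋ × 508 = 359 × 508 mm

359 × 508 mm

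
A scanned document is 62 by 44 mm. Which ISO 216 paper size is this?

B9 (44 × 62 mm)

Aspect ratio 62/44 ≈ 1.409 — close to the ISO √2 ≈ 1.414.
In the B-series (B0 = 1000 × 1414 mm): B9 = 44 × 62 mm.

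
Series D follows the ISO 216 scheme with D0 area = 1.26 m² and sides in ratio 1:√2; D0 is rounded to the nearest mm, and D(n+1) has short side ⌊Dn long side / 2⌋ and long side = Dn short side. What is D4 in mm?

Let D0's short side be w mm. w · w√2 = 1.26 m² = 1,260,000 mm², so w ≈ 943.9 mm and w√2 ≈ 1334.9 mm → D0 = 944 × 1335 mm.
D1: ⌊1335/2⌋ × 944 = 667 × 944 mm
D2: ⌊944/2⌋ × 667 = 472 × 667 mm
D3: ⌊667/2⌋ × 472 = 333 × 472 mm
D4: ⌊472/2⌋ × 333 = 236 × 333 mm

236 × 333 mm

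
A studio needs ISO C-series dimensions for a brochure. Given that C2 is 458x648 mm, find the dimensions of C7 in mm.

81 × 114 mm

C3: ⌊648/2⌋ × 458 = 324 × 458 mm
C4: ⌊458/2⌋ × 324 = 229 × 324 mm
C5: ⌊324/2⌋ × 229 = 162 × 229 mm
C6: ⌊229/2⌋ × 162 = 114 × 162 mm
C7: ⌊162/2⌋ × 114 = 81 × 114 mm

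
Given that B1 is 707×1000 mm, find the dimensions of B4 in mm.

250 × 353 mm

B2: ⌊1000/2⌋ × 707 = 500 × 707 mm
B3: ⌊707/2⌋ × 500 = 353 × 500 mm
B4: ⌊500/2⌋ × 353 = 250 × 353 mm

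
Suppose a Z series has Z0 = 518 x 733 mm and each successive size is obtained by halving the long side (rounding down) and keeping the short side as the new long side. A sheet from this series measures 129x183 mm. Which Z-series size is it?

Z0: 518 × 733 mm
Z1: 366 × 518 mm
Z2: 259 × 366 mm
Z3: 183 × 259 mm
Z4: 129 × 183 mm
Z5: 91 × 129 mm
→ matches Z4.

Z4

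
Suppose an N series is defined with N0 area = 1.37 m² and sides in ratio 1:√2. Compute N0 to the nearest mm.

Let the short side be w mm. Then w · w√2 = 1.37 m² = 1,370,000 mm².
w² = 1,370,000/√2, so w ≈ 984.2 mm; long side = w√2 ≈ 1391.9 mm.

984 × 1392 mm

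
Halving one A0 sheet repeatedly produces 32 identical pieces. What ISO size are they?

32 = 2^5, so 5 halving steps.
A0 → A1 → … → A5 after 5 steps.

A5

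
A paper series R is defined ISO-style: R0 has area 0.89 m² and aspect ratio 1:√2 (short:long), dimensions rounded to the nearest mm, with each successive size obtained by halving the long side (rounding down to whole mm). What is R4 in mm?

198 × 280 mm

Let R0's short side be w mm. w · w√2 = 0.89 m² = 890,000 mm², so w ≈ 793.3 mm and w√2 ≈ 1121.9 mm → R0 = 793 × 1122 mm.
R1: ⌊1122/2⌋ × 793 = 561 × 793 mm
R2: ⌊793/2⌋ × 561 = 396 × 561 mm
R3: ⌊561/2⌋ × 396 = 280 × 396 mm
R4: ⌊396/2⌋ × 280 = 198 × 280 mm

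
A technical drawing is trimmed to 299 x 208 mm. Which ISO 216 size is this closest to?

A4 (210 × 297 mm)

Aspect ratio 299/208 ≈ 1.438 (ISO target is √2 ≈ 1.414).
In the A-series (A0 area = 1 m²): A4 = 210 × 297 mm.
Off by 4 mm total — nearest standard size.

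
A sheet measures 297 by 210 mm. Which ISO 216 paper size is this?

Aspect ratio 297/210 ≈ 1.414 — close to the ISO √2 ≈ 1.414.
In the A-series (A0 area = 1 m²): A4 = 210 × 297 mm.

A4 (210 × 297 mm)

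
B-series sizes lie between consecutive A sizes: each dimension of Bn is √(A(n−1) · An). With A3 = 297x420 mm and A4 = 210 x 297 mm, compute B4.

250 × 353 mm

Short side: √(297 · 210) = √62370 ≈ 249.7 → 250 mm
Long side: √(420 · 297) = √124740 ≈ 353.2 → 353 mm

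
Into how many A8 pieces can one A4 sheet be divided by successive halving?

Each ISO step halves the sheet: 1 × A4 → 2 × A5 → 4 × A6 → 8 × A7 → …
From A4 to A8 is 4 halving steps: 2^4 = 16.

16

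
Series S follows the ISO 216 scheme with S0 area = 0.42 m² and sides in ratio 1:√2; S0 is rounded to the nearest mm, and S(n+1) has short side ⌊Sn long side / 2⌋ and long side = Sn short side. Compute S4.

136 × 192 mm

Let S0's short side be w mm. w · w√2 = 0.42 m² = 420,000 mm², so w ≈ 545.0 mm and w√2 ≈ 770.7 mm → S0 = 545 × 771 mm.
S1: ⌊771/2⌋ × 545 = 385 × 545 mm
S2: ⌊545/2⌋ × 385 = 272 × 385 mm
S3: ⌊385/2⌋ × 272 = 192 × 272 mm
S4: ⌊272/2⌋ × 192 = 136 × 192 mm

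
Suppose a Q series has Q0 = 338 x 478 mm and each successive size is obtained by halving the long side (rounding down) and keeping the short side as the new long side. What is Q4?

84 × 119 mm

Q1: ⌊478/2⌋ × 338 = 239 × 338 mm
Q2: ⌊338/2⌋ × 239 = 169 × 239 mm
Q3: ⌊239/2⌋ × 169 = 119 × 169 mm
Q4: ⌊169/2⌋ × 119 = 84 × 119 mm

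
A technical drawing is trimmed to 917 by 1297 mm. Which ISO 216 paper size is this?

Aspect ratio 1297/917 ≈ 1.414 — close to the ISO √2 ≈ 1.414.
In the C-series (envelope sizes, between A and B): C0 = 917 × 1297 mm.

C0 (917 × 1297 mm)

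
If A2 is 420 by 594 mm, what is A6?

A3: ⌊594/2⌋ × 420 = 297 × 420 mm
A4: ⌊420/2⌋ × 297 = 210 × 297 mm
A5: ⌊297/2⌋ × 210 = 148 × 210 mm
A6: ⌊210/2⌋ × 148 = 105 × 148 mm

105 × 148 mm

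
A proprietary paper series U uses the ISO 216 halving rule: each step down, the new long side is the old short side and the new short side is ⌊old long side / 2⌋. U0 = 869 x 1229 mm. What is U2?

434 × 614 mm

U1: ⌊1229/2⌋ × 869 = 614 × 869 mm
U2: ⌊869/2⌋ × 614 = 434 × 614 mm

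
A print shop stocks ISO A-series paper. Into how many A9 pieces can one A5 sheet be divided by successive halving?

Each ISO step halves the sheet: 1 × A5 → 2 × A6 → 4 × A7 → 8 × A8 → …
From A5 to A9 is 4 halving steps: 2^4 = 16.

16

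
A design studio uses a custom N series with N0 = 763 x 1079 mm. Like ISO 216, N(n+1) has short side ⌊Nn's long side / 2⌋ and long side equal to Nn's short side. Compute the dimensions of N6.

95 × 134 mm

N1 = 539 × 763 mm (from N0 by 1 halving).
N2: ⌊763/2⌋ × 539 = 381 × 539 mm
N3: ⌊539/2⌋ × 381 = 269 × 381 mm
N4: ⌊381/2⌋ × 269 = 190 × 269 mm
N5: ⌊269/2⌋ × 190 = 134 × 190 mm
N6: ⌊190/2⌋ × 134 = 95 × 134 mm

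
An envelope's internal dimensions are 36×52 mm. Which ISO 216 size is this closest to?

A9 (37 × 52 mm)

Aspect ratio 52/36 ≈ 1.444 (ISO target is √2 ≈ 1.414).
In the A-series (A0 area = 1 m²): A9 = 37 × 52 mm.
Off by 1 mm total — nearest standard size.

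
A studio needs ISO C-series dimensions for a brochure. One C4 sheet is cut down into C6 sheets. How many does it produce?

C4 = 229 × 324 mm; C6 = 114 × 162 mm.
Each halving step doubles the count; 2 steps from C4 to C6.
2^2 = 4.

4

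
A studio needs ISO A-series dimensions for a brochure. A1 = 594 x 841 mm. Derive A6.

105 × 148 mm

A2: ⌊841/2⌋ × 594 = 420 × 594 mm
A3: ⌊594/2⌋ × 420 = 297 × 420 mm
A4: ⌊420/2⌋ × 297 = 210 × 297 mm
A5: ⌊297/2⌋ × 210 = 148 × 210 mm
A6: ⌊210/2⌋ × 148 = 105 × 148 mm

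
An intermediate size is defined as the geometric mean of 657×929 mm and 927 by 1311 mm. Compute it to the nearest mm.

780 × 1104 mm

Short side: √(657 · 927) = √609039 ≈ 780.4 → 780 mm
Long side: √(929 · 1311) = √1217919 ≈ 1103.6 → 1104 mm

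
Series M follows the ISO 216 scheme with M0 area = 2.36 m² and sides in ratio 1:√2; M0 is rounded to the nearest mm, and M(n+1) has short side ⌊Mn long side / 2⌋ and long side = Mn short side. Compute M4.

Let M0's short side be w mm. w · w√2 = 2.36 m² = 2,360,000 mm², so w ≈ 1291.8 mm and w√2 ≈ 1826.9 mm → M0 = 1292 × 1827 mm.
M1: ⌊1827/2⌋ × 1292 = 913 × 1292 mm
M2: ⌊1292/2⌋ × 913 = 646 × 913 mm
M3: ⌊913/2⌋ × 646 = 456 × 646 mm
M4: ⌊646/2⌋ × 456 = 323 × 456 mm

323 × 456 mm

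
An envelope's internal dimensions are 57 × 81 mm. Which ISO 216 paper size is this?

Aspect ratio 81/57 ≈ 1.421 — close to the ISO √2 ≈ 1.414.
In the C-series (envelope sizes, between A and B): C8 = 57 × 81 mm.

C8 (57 × 81 mm)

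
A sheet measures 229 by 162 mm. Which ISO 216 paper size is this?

C5 (162 × 229 mm)

Aspect ratio 229/162 ≈ 1.414 — close to the ISO √2 ≈ 1.414.
In the C-series (envelope sizes, between A and B): C5 = 162 × 229 mm.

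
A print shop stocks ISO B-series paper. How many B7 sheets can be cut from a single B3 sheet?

Each ISO step halves the sheet: 1 × B3 → 2 × B4 → 4 × B5 → 8 × B6 → …
From B3 to B7 is 4 halving steps: 2^4 = 16.

16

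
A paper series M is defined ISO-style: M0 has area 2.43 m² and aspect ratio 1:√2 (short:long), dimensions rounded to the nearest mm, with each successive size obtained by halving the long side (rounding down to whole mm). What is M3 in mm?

Let M0's short side be w mm. w · w√2 = 2.43 m² = 2,430,000 mm², so w ≈ 1310.8 mm and w√2 ≈ 1853.8 mm → M0 = 1311 × 1854 mm.
M1: ⌊1854/2⌋ × 1311 = 927 × 1311 mm
M2: ⌊1311/2⌋ × 927 = 655 × 927 mm
M3: ⌊927/2⌋ × 655 = 463 × 655 mm

463 × 655 mm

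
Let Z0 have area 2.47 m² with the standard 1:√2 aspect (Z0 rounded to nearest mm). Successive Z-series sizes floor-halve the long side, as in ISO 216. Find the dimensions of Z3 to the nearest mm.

Let Z0's short side be w mm. w · w√2 = 2.47 m² = 2,470,000 mm², so w ≈ 1321.6 mm and w√2 ≈ 1869.0 mm → Z0 = 1322 × 1869 mm.
Z1: ⌊1869/2⌋ × 1322 = 934 × 1322 mm
Z2: ⌊1322/2⌋ × 934 = 661 × 934 mm
Z3: ⌊934/2⌋ × 661 = 467 × 661 mm

467 × 661 mm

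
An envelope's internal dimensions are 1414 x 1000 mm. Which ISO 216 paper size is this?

Aspect ratio 1414/1000 ≈ 1.414 — close to the ISO √2 ≈ 1.414.
In the B-series (B0 = 1000 × 1414 mm): B0 = 1000 × 1414 mm.

B0 (1000 × 1414 mm)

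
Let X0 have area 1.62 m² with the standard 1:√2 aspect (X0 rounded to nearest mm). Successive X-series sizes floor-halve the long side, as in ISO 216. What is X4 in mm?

Let X0's short side be w mm. w · w√2 = 1.62 m² = 1,620,000 mm², so w ≈ 1070.3 mm and w√2 ≈ 1513.6 mm → X0 = 1070 × 1514 mm.
X1: ⌊1514/2⌋ × 1070 = 757 × 1070 mm
X2: ⌊1070/2⌋ × 757 = 535 × 757 mm
X3: ⌊757/2⌋ × 535 = 378 × 535 mm
X4: ⌊535/2⌋ × 378 = 267 × 378 mm

267 × 378 mm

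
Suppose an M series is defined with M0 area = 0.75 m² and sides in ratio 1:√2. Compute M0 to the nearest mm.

Let the short side be w mm. Then w · w√2 = 0.75 m² = 750,000 mm².
w² = 750,000/√2, so w ≈ 728.2 mm; long side = w√2 ≈ 1029.9 mm.

728 × 1030 mm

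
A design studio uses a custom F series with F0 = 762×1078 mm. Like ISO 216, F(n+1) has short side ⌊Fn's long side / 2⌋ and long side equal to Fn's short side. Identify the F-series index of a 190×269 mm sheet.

F0: 762 × 1078 mm
F1: 539 × 762 mm
F2: 381 × 539 mm
F3: 269 × 381 mm
F4: 190 × 269 mm
F5: 134 × 190 mm
→ matches F4.

F4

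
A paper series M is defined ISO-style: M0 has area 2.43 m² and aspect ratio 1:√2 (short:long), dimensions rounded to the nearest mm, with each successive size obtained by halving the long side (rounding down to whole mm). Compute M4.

327 × 463 mm

Let M0's short side be w mm. w · w√2 = 2.43 m² = 2,430,000 mm², so w ≈ 1310.8 mm and w√2 ≈ 1853.8 mm → M0 = 1311 × 1854 mm.
M1: ⌊1854/2⌋ × 1311 = 927 × 1311 mm
M2: ⌊1311/2⌋ × 927 = 655 × 927 mm
M3: ⌊927/2⌋ × 655 = 463 × 655 mm
M4: ⌊655/2⌋ × 463 = 327 × 463 mm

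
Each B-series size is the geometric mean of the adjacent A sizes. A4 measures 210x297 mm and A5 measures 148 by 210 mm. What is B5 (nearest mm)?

Short side: √(210 · 148) = √31080 ≈ 176.3 → 176 mm
Long side: √(297 · 210) = √62370 ≈ 249.7 → 250 mm

176 × 250 mm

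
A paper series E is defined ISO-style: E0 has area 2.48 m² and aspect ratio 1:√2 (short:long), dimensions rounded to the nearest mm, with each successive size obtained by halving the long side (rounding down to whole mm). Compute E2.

Let E0's short side be w mm. w · w√2 = 2.48 m² = 2,480,000 mm², so w ≈ 1324.2 mm and w√2 ≈ 1872.8 mm → E0 = 1324 × 1873 mm.
E1: ⌊1873/2⌋ × 1324 = 936 × 1324 mm
E2: ⌊1324/2⌋ × 936 = 662 × 936 mm

662 × 936 mm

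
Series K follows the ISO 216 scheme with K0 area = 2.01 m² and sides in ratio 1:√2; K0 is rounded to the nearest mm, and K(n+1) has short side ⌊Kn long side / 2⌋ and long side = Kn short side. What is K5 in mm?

210 × 298 mm

Let K0's short side be w mm. w · w√2 = 2.01 m² = 2,010,000 mm², so w ≈ 1192.2 mm and w√2 ≈ 1686.0 mm → K0 = 1192 × 1686 mm.
K1: ⌊1686/2⌋ × 1192 = 843 × 1192 mm
K2: ⌊1192/2⌋ × 843 = 596 × 843 mm
K3: ⌊843/2⌋ × 596 = 421 × 596 mm
K4: ⌊596/2⌋ × 421 = 298 × 421 mm
K5: ⌊421/2⌋ × 298 = 210 × 298 mm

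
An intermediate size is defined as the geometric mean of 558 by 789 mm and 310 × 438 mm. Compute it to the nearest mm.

416 × 588 mm

Short side: √(558 · 310) = √172980 ≈ 415.9 → 416 mm
Long side: √(789 · 438) = √345582 ≈ 587.9 → 588 mm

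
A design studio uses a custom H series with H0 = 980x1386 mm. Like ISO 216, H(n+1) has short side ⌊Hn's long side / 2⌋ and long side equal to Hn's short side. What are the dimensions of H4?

245 × 346 mm

H1 = 693 × 980 mm (from H0 by 1 halving).
H2: ⌊980/2⌋ × 693 = 490 × 693 mm
H3: ⌊693/2⌋ × 490 = 346 × 490 mm
H4: ⌊490/2⌋ × 346 = 245 × 346 mm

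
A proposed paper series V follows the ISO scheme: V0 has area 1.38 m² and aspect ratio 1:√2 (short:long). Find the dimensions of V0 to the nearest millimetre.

988 × 1397 mm

Let the short side be w mm. Then w · w√2 = 1.38 m² = 1,380,000 mm².
w² = 1,380,000/√2, so w ≈ 987.8 mm; long side = w√2 ≈ 1397.0 mm.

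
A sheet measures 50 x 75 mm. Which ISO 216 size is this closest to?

Aspect ratio 75/50 ≈ 1.500 (ISO target is √2 ≈ 1.414).
In the A-series (A0 area = 1 m²): A8 = 52 × 74 mm.
Off by 3 mm total — nearest standard size.

A8 (52 × 74 mm)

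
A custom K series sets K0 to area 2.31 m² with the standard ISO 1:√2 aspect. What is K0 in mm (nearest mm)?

1278 × 1807 mm

Let the short side be w mm. Then w · w√2 = 2.31 m² = 2,310,000 mm².
w² = 2,310,000/√2, so w ≈ 1278.1 mm; long side = w√2 ≈ 1807.4 mm.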